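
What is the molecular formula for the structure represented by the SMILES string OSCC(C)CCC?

C6H14OS

Heavy atoms from the SMILES: 6 C, 1 O, 1 S.
Implicit hydrogens by atom environment:
  3 × C: 2 H each → 6
  2 × C: 3 H each → 6
  1 × C: 1 H
  1 × O: 1 H
  1 × S: no H
  Total hydrogens = 14.
Molecular formula: C6H14OS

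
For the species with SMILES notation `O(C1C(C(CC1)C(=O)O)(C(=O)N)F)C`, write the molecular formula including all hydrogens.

Heavy atoms from the SMILES: 8 C, 1 F, 1 N, 4 O.
Implicit hydrogens by atom environment:
  3 × C: no H
  3 × O: no H
  2 × C: 2 H each → 4
  2 × C: 1 H each → 2
  1 × C: 3 H
  1 × F: no H
  1 × N: 2 H
  1 × O: 1 H
  Total hydrogens = 12.
Molecular formula: C8H12FNO4

C8H12FNO4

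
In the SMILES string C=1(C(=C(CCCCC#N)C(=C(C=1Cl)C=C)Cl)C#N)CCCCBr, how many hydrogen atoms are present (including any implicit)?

Hydrogens are implicit in SMILES; fill each atom to its normal valence:
  9 × C: 2 H each → 18
  6 × C (aromatic): no H
  2 × C: no H
  2 × Cl: no H
  2 × N: no H
  1 × Br: no H
  1 × C: 1 H
  Total hydrogens = 19.

19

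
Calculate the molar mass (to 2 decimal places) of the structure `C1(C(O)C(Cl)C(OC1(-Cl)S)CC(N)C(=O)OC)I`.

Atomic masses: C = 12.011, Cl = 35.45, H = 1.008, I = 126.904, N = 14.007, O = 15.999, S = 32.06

430.08

Molecular formula: C9H14Cl2INO4S.
M = 9×12.011 + 2×35.45 + 14×1.008 + 1×126.904 + 1×14.007 + 4×15.999 + 1×32.06 = 430.08 g/mol.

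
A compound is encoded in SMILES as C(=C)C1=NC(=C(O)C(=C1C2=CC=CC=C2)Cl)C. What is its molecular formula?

C14H12ClNO

Heavy atoms from the SMILES: 14 C, 1 Cl, 1 N, 1 O.
Implicit hydrogens by atom environment:
  6 × C (aromatic): no H
  5 × C (aromatic): 1 H each → 5
  1 × C: 3 H
  1 × C: 2 H
  1 × C: 1 H
  1 × Cl: no H
  1 × N (aromatic): no H
  1 × O: 1 H
  Total hydrogens = 12.
Molecular formula: C14H12ClNO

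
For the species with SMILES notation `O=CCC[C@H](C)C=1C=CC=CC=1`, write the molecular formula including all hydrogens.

Heavy atoms from the SMILES: 11 C, 1 O.
Implicit hydrogens by atom environment:
  5 × C (aromatic): 1 H each → 5
  2 × C: 2 H each → 4
  2 × C: 1 H each → 2
  1 × C: 3 H
  1 × C (aromatic): no H
  1 × O: no H
  Total hydrogens = 14.
Molecular formula: C11H14O

C11H14O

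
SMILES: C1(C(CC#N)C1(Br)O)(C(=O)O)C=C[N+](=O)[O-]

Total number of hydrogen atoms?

Hydrogens are implicit in SMILES; fill each atom to its normal valence:
  4 × C: no H
  3 × C: 1 H each → 3
  2 × O: 1 H each → 2
  2 × O: no H
  1 × Br: no H
  1 × C: 2 H
  1 × N (charge +1): no H
  1 × N: no H
  1 × O (charge -1): no H
  Total hydrogens = 7.

7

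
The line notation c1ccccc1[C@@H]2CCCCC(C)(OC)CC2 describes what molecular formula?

Heavy atoms from the SMILES: 16 C, 1 O.
Implicit hydrogens by atom environment:
  6 × C: 2 H each → 12
  5 × C (aromatic): 1 H each → 5
  2 × C: 3 H each → 6
  1 × C: 1 H
  1 × C: no H
  1 × C (aromatic): no H
  1 × O: no H
  Total hydrogens = 24.
Molecular formula: C16H24O

C16H24O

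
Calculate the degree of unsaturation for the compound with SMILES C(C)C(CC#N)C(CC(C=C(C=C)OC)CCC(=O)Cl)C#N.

7

Molecular formula from the SMILES: C17H23ClN2O2.
DoU = (2C + 2 + N − H − X)/2 = (2·17 + 2 + 2 − 23 − 1)/2 = 14/2 = 7.
(Structurally: 0 ring(s) + 7 π bond(s) = 7.)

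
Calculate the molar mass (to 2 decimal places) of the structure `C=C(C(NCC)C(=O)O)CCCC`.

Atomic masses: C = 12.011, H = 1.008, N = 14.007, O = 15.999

Molecular formula: C10H19NO2.
M = 10×12.011 + 19×1.008 + 1×14.007 + 2×15.999 = 185.27 g/mol.

185.27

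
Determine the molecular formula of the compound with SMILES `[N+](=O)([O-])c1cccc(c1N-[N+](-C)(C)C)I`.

Heavy atoms from the SMILES: 9 C, 1 I, 3 N, 2 O.
Implicit hydrogens by atom environment:
  3 × C: 3 H each → 9
  3 × C (aromatic): 1 H each → 3
  3 × C (aromatic): no H
  2 × N (charge +1): no H
  1 × I: no H
  1 × N: 1 H
  1 × O: no H
  1 × O (charge -1): no H
  Total hydrogens = 13.
Net charge +1.
Molecular formula: C9H13IN3O2+

C9H13IN3O2+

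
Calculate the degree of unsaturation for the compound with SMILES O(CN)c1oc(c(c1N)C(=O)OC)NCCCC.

Molecular formula from the SMILES: C11H19N3O4.
DoU = (2C + 2 + N − H − X)/2 = (2·11 + 2 + 3 − 19 − 0)/2 = 8/2 = 4.
(Structurally: 1 ring(s) + 3 π bond(s) = 4.)

4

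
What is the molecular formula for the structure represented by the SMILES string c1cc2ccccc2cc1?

Heavy atoms from the SMILES: 10 C.
Implicit hydrogens by atom environment:
  8 × C (aromatic): 1 H each → 8
  2 × C (aromatic): no H
  Total hydrogens = 8.
Molecular formula: C10H8

C10H8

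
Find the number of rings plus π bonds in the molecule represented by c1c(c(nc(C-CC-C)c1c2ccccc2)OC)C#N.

10

Molecular formula from the SMILES: C17H18N2O.
DoU = (2C + 2 + N − H − X)/2 = (2·17 + 2 + 2 − 18 − 0)/2 = 20/2 = 10.
(Structurally: 2 ring(s) + 8 π bond(s) = 10.)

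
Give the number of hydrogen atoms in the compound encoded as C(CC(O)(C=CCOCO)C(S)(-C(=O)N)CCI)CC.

Hydrogens are implicit in SMILES; fill each atom to its normal valence:
  7 × C: 2 H each → 14
  3 × C: no H
  2 × C: 1 H each → 2
  2 × O: 1 H each → 2
  2 × O: no H
  1 × C: 3 H
  1 × I: no H
  1 × N: 2 H
  1 × S: 1 H
  Total hydrogens = 24.

24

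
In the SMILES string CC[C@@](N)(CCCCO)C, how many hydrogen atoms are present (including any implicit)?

Hydrogens are implicit in SMILES; fill each atom to its normal valence:
  5 × C: 2 H each → 10
  2 × C: 3 H each → 6
  1 × C: no H
  1 × N: 2 H
  1 × O: 1 H
  Total hydrogens = 19.

19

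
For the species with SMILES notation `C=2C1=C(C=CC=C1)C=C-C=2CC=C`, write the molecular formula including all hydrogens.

Heavy atoms from the SMILES: 13 C.
Implicit hydrogens by atom environment:
  7 × C (aromatic): 1 H each → 7
  3 × C (aromatic): no H
  2 × C: 2 H each → 4
  1 × C: 1 H
  Total hydrogens = 12.
Molecular formula: C13H12

C13H12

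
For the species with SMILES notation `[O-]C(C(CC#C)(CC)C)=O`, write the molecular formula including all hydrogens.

C8H11O2-

Heavy atoms from the SMILES: 8 C, 2 O.
Implicit hydrogens by atom environment:
  3 × C: no H
  2 × C: 3 H each → 6
  2 × C: 2 H each → 4
  1 × C: 1 H
  1 × O: no H
  1 × O (charge -1): no H
  Total hydrogens = 11.
Net charge -1.
Molecular formula: C8H11O2-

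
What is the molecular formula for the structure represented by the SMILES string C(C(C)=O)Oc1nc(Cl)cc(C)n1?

C8H9ClN2O2

Heavy atoms from the SMILES: 8 C, 1 Cl, 2 N, 2 O.
Implicit hydrogens by atom environment:
  3 × C (aromatic): no H
  2 × C: 3 H each → 6
  2 × N (aromatic): no H
  2 × O: no H
  1 × C: 2 H
  1 × C (aromatic): 1 H
  1 × C: no H
  1 × Cl: no H
  Total hydrogens = 9.
Molecular formula: C8H9ClN2O2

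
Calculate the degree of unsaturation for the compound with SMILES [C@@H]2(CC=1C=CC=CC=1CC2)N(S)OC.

Molecular formula from the SMILES: C11H15NOS.
DoU = (2C + 2 + N − H − X)/2 = (2·11 + 2 + 1 − 15 − 0)/2 = 10/2 = 5.
(Structurally: 2 ring(s) + 3 π bond(s) = 5.)

5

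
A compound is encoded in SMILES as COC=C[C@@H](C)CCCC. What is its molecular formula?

Heavy atoms from the SMILES: 9 C, 1 O.
Implicit hydrogens by atom environment:
  3 × C: 3 H each → 9
  3 × C: 2 H each → 6
  3 × C: 1 H each → 3
  1 × O: no H
  Total hydrogens = 18.
Molecular formula: C9H18O

C9H18O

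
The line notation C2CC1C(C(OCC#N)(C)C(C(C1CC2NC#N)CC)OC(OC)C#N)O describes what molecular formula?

Heavy atoms from the SMILES: 19 C, 4 N, 4 O.
Implicit hydrogens by atom environment:
  7 × C: 1 H each → 7
  5 × C: 2 H each → 10
  4 × C: no H
  3 × C: 3 H each → 9
  3 × N: no H
  3 × O: no H
  1 × N: 1 H
  1 × O: 1 H
  Total hydrogens = 28.
Molecular formula: C19H28N4O4

C19H28N4O4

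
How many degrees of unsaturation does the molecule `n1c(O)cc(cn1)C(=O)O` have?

Molecular formula from the SMILES: C5H4N2O3.
DoU = (2C + 2 + N − H − X)/2 = (2·5 + 2 + 2 − 4 − 0)/2 = 10/2 = 5.
(Structurally: 1 ring(s) + 4 π bond(s) = 5.)

5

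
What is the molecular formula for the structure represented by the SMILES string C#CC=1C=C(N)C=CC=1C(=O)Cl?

Heavy atoms from the SMILES: 9 C, 1 Cl, 1 N, 1 O.
Implicit hydrogens by atom environment:
  3 × C (aromatic): 1 H each → 3
  3 × C (aromatic): no H
  2 × C: no H
  1 × C: 1 H
  1 × Cl: no H
  1 × N: 2 H
  1 × O: no H
  Total hydrogens = 6.
Molecular formula: C9H6ClNO

C9H6ClNO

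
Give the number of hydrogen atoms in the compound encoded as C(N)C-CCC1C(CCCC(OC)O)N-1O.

Hydrogens are implicit in SMILES; fill each atom to its normal valence:
  7 × C: 2 H each → 14
  3 × C: 1 H each → 3
  2 × O: 1 H each → 2
  1 × C: 3 H
  1 × N: 2 H
  1 × N: no H
  1 × O: no H
  Total hydrogens = 24.

24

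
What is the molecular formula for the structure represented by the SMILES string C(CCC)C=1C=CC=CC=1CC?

Heavy atoms from the SMILES: 12 C.
Implicit hydrogens by atom environment:
  4 × C: 2 H each → 8
  4 × C (aromatic): 1 H each → 4
  2 × C: 3 H each → 6
  2 × C (aromatic): no H
  Total hydrogens = 18.
Molecular formula: C12H18

C12H18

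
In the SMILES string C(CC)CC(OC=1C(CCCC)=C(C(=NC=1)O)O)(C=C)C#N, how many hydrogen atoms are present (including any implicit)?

Hydrogens are implicit in SMILES; fill each atom to its normal valence:
  7 × C: 2 H each → 14
  4 × C (aromatic): no H
  2 × C: 3 H each → 6
  2 × C: no H
  2 × O: 1 H each → 2
  1 × C (aromatic): 1 H
  1 × C: 1 H
  1 × N (aromatic): no H
  1 × N: no H
  1 × O: no H
  Total hydrogens = 24.

24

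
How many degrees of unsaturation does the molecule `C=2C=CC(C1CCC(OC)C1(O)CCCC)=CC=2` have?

5

Molecular formula from the SMILES: C16H24O2.
DoU = (2C + 2 + N − H − X)/2 = (2·16 + 2 + 0 − 24 − 0)/2 = 10/2 = 5.
(Structurally: 2 ring(s) + 3 π bond(s) = 5.)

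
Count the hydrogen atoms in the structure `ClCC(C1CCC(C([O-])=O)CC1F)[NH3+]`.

15

Hydrogens are implicit in SMILES; fill each atom to its normal valence:
  4 × C: 2 H each → 8
  4 × C: 1 H each → 4
  1 × C: no H
  1 × Cl: no H
  1 × F: no H
  1 × N (charge +1): 3 H
  1 × O: no H
  1 × O (charge -1): no H
  Total hydrogens = 15.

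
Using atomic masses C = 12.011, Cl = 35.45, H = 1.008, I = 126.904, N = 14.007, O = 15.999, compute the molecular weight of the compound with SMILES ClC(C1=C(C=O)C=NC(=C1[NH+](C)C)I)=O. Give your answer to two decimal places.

Molecular formula: C9H9ClIN2O2+.
M = 9×12.011 + 1×35.45 + 9×1.008 + 1×126.904 + 2×14.007 + 2×15.999 = 339.54 g/mol.

339.54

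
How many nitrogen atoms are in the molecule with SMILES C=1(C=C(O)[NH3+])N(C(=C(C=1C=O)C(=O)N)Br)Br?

3

The symbol for nitrogen appears 3 times in the SMILES.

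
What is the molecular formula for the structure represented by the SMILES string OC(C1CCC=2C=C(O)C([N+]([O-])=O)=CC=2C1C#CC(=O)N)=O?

Heavy atoms from the SMILES: 14 C, 2 N, 6 O.
Implicit hydrogens by atom environment:
  4 × C (aromatic): no H
  4 × C: no H
  3 × O: no H
  2 × C: 2 H each → 4
  2 × C (aromatic): 1 H each → 2
  2 × C: 1 H each → 2
  2 × O: 1 H each → 2
  1 × N: 2 H
  1 × N (charge +1): no H
  1 × O (charge -1): no H
  Total hydrogens = 12.
Molecular formula: C14H12N2O6

C14H12N2O6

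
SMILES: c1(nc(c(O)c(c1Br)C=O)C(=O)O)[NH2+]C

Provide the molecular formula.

Heavy atoms from the SMILES: 1 Br, 8 C, 2 N, 4 O.
Implicit hydrogens by atom environment:
  5 × C (aromatic): no H
  2 × O: 1 H each → 2
  2 × O: no H
  1 × Br: no H
  1 × C: 3 H
  1 × C: 1 H
  1 × C: no H
  1 × N (charge +1): 2 H
  1 × N (aromatic): no H
  Total hydrogens = 8.
Net charge +1.
Molecular formula: C8H8BrN2O4+

C8H8BrN2O4+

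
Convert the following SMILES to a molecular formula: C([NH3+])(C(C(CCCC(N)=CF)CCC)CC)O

Heavy atoms from the SMILES: 13 C, 1 F, 2 N, 1 O.
Implicit hydrogens by atom environment:
  6 × C: 2 H each → 12
  4 × C: 1 H each → 4
  2 × C: 3 H each → 6
  1 × C: no H
  1 × F: no H
  1 × N (charge +1): 3 H
  1 × N: 2 H
  1 × O: 1 H
  Total hydrogens = 28.
Net charge +1.
Molecular formula: C13H28FN2O+

C13H28FN2O+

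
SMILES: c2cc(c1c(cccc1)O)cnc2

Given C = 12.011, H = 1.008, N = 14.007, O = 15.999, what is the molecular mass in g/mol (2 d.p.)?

Molecular formula: C11H9NO.
M = 11×12.011 + 9×1.008 + 1×14.007 + 1×15.999 = 171.20 g/mol.

171.20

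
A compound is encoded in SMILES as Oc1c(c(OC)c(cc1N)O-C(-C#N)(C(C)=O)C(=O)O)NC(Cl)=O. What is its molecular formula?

Heavy atoms from the SMILES: 13 C, 1 Cl, 3 N, 7 O.
Implicit hydrogens by atom environment:
  5 × C (aromatic): no H
  5 × C: no H
  5 × O: no H
  2 × C: 3 H each → 6
  2 × O: 1 H each → 2
  1 × C (aromatic): 1 H
  1 × Cl: no H
  1 × N: 2 H
  1 × N: 1 H
  1 × N: no H
  Total hydrogens = 12.
Molecular formula: C13H12ClN3O7

C13H12ClN3O7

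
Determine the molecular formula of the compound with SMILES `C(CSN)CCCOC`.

C6H15NOS

Heavy atoms from the SMILES: 6 C, 1 N, 1 O, 1 S.
Implicit hydrogens by atom environment:
  5 × C: 2 H each → 10
  1 × C: 3 H
  1 × N: 2 H
  1 × O: no H
  1 × S: no H
  Total hydrogens = 15.
Molecular formula: C6H15NOS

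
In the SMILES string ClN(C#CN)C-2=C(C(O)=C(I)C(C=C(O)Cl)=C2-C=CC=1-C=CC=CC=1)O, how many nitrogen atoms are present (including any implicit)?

2

The symbol for nitrogen appears 2 times in the SMILES.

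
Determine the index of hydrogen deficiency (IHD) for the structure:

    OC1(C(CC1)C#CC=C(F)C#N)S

6

Molecular formula from the SMILES: C9H8FNOS.
DoU = (2C + 2 + N − H − X)/2 = (2·9 + 2 + 1 − 8 − 1)/2 = 12/2 = 6.
(Structurally: 1 ring(s) + 5 π bond(s) = 6.)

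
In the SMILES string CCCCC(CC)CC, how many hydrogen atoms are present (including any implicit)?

Hydrogens are implicit in SMILES; fill each atom to its normal valence:
  5 × C: 2 H each → 10
  3 × C: 3 H each → 9
  1 × C: 1 H
  Total hydrogens = 20.

20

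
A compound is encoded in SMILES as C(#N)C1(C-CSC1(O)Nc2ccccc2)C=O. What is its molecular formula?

Heavy atoms from the SMILES: 12 C, 2 N, 2 O, 1 S.
Implicit hydrogens by atom environment:
  5 × C (aromatic): 1 H each → 5
  3 × C: no H
  2 × C: 2 H each → 4
  1 × C: 1 H
  1 × C (aromatic): no H
  1 × N: 1 H
  1 × N: no H
  1 × O: 1 H
  1 × O: no H
  1 × S: no H
  Total hydrogens = 12.
Molecular formula: C12H12N2O2S

C12H12N2O2S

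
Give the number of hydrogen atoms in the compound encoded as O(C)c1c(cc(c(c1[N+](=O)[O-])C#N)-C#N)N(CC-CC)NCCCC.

23

Hydrogens are implicit in SMILES; fill each atom to its normal valence:
  6 × C: 2 H each → 12
  5 × C (aromatic): no H
  3 × C: 3 H each → 9
  3 × N: no H
  2 × C: no H
  2 × O: no H
  1 × C (aromatic): 1 H
  1 × N: 1 H
  1 × N (charge +1): no H
  1 × O (charge -1): no H
  Total hydrogens = 23.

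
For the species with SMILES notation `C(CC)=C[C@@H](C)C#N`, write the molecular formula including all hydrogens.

C7H11N

Heavy atoms from the SMILES: 7 C, 1 N.
Implicit hydrogens by atom environment:
  3 × C: 1 H each → 3
  2 × C: 3 H each → 6
  1 × C: 2 H
  1 × C: no H
  1 × N: no H
  Total hydrogens = 11.
Molecular formula: C7H11N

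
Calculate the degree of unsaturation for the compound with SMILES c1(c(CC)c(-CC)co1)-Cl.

Molecular formula from the SMILES: C8H11ClO.
DoU = (2C + 2 + N − H − X)/2 = (2·8 + 2 + 0 − 11 − 1)/2 = 6/2 = 3.
(Structurally: 1 ring(s) + 2 π bond(s) = 3.)

3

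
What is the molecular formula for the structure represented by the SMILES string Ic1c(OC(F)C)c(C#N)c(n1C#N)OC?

Heavy atoms from the SMILES: 9 C, 1 F, 1 I, 3 N, 2 O.
Implicit hydrogens by atom environment:
  4 × C (aromatic): no H
  2 × C: 3 H each → 6
  2 × C: no H
  2 × N: no H
  2 × O: no H
  1 × C: 1 H
  1 × F: no H
  1 × I: no H
  1 × N (aromatic): no H
  Total hydrogens = 7.
Molecular formula: C9H7FIN3O2

C9H7FIN3O2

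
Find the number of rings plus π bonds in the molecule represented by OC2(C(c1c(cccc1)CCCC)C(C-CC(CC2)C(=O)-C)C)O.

6

Molecular formula from the SMILES: C21H32O3.
DoU = (2C + 2 + N − H − X)/2 = (2·21 + 2 + 0 − 32 − 0)/2 = 12/2 = 6.
(Structurally: 2 ring(s) + 4 π bond(s) = 6.)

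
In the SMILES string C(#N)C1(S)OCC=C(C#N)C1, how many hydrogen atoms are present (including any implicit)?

Hydrogens are implicit in SMILES; fill each atom to its normal valence:
  4 × C: no H
  2 × C: 2 H each → 4
  2 × N: no H
  1 × C: 1 H
  1 × O: no H
  1 × S: 1 H
  Total hydrogens = 6.

6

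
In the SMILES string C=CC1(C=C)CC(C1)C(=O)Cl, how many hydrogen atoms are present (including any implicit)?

11

Hydrogens are implicit in SMILES; fill each atom to its normal valence:
  4 × C: 2 H each → 8
  3 × C: 1 H each → 3
  2 × C: no H
  1 × Cl: no H
  1 × O: no H
  Total hydrogens = 11.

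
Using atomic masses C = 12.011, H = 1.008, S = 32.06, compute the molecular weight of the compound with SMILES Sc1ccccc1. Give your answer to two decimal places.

110.17

Molecular formula: C6H6S.
M = 6×12.011 + 6×1.008 + 1×32.06 = 110.17 g/mol.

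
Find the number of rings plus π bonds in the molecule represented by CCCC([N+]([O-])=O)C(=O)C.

Molecular formula from the SMILES: C6H11NO3.
DoU = (2C + 2 + N − H − X)/2 = (2·6 + 2 + 1 − 11 − 0)/2 = 4/2 = 2.
(Structurally: 0 ring(s) + 2 π bond(s) = 2.)

2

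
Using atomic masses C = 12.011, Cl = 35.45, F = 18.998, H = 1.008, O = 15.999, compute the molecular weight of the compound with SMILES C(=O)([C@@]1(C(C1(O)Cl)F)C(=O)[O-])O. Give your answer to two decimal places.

Molecular formula: C5H3ClFO5-.
M = 5×12.011 + 1×35.45 + 1×18.998 + 3×1.008 + 5×15.999 = 197.52 g/mol.

197.52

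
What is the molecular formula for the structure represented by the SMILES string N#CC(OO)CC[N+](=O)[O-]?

Heavy atoms from the SMILES: 4 C, 2 N, 4 O.
Implicit hydrogens by atom environment:
  2 × C: 2 H each → 4
  2 × O: no H
  1 × C: 1 H
  1 × C: no H
  1 × N (charge +1): no H
  1 × N: no H
  1 × O: 1 H
  1 × O (charge -1): no H
  Total hydrogens = 6.
Molecular formula: C4H6N2O4

C4H6N2O4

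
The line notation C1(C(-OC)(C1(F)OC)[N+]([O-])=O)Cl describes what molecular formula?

Heavy atoms from the SMILES: 5 C, 1 Cl, 1 F, 1 N, 4 O.
Implicit hydrogens by atom environment:
  3 × O: no H
  2 × C: 3 H each → 6
  2 × C: no H
  1 × C: 1 H
  1 × Cl: no H
  1 × F: no H
  1 × N (charge +1): no H
  1 × O (charge -1): no H
  Total hydrogens = 7.
Molecular formula: C5H7ClFNO4

C5H7ClFNO4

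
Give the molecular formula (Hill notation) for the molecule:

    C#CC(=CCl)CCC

C7H9Cl

Heavy atoms from the SMILES: 7 C, 1 Cl.
Implicit hydrogens by atom environment:
  2 × C: 2 H each → 4
  2 × C: 1 H each → 2
  2 × C: no H
  1 × C: 3 H
  1 × Cl: no H
  Total hydrogens = 9.
Molecular formula: C7H9Cl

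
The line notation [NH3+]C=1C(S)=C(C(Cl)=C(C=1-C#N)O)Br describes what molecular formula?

C7H5BrClN2OS+

Heavy atoms from the SMILES: 1 Br, 7 C, 1 Cl, 2 N, 1 O, 1 S.
Implicit hydrogens by atom environment:
  6 × C (aromatic): no H
  1 × Br: no H
  1 × C: no H
  1 × Cl: no H
  1 × N (charge +1): 3 H
  1 × N: no H
  1 × O: 1 H
  1 × S: 1 H
  Total hydrogens = 5.
Net charge +1.
Molecular formula: C7H5BrClN2OS+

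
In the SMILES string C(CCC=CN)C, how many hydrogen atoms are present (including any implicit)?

13

Hydrogens are implicit in SMILES; fill each atom to its normal valence:
  3 × C: 2 H each → 6
  2 × C: 1 H each → 2
  1 × C: 3 H
  1 × N: 2 H
  Total hydrogens = 13.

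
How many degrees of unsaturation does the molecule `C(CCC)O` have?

0

Molecular formula from the SMILES: C4H10O.
DoU = (2C + 2 + N − H − X)/2 = (2·4 + 2 + 0 − 10 − 0)/2 = 0/2 = 0.
(Structurally: 0 ring(s) + 0 π bond(s) = 0.)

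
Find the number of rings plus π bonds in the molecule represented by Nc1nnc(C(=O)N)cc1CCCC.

5

Molecular formula from the SMILES: C9H14N4O.
DoU = (2C + 2 + N − H − X)/2 = (2·9 + 2 + 4 − 14 − 0)/2 = 10/2 = 5.
(Structurally: 1 ring(s) + 4 π bond(s) = 5.)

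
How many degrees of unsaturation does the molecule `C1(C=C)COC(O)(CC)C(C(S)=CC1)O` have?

3

Molecular formula from the SMILES: C11H18O3S.
DoU = (2C + 2 + N − H − X)/2 = (2·11 + 2 + 0 − 18 − 0)/2 = 6/2 = 3.
(Structurally: 1 ring(s) + 2 π bond(s) = 3.)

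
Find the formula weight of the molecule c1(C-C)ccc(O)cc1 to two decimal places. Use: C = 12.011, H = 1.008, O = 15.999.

Molecular formula: C8H10O.
M = 8×12.011 + 10×1.008 + 1×15.999 = 122.17 g/mol.

122.17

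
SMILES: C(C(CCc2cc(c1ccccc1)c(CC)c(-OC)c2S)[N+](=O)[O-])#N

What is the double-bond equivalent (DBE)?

11

Molecular formula from the SMILES: C19H20N2O3S.
DoU = (2C + 2 + N − H − X)/2 = (2·19 + 2 + 2 − 20 − 0)/2 = 22/2 = 11.
(Structurally: 2 ring(s) + 9 π bond(s) = 11.)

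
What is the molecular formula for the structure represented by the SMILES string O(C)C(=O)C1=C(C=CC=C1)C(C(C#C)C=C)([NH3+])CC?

C16H20NO2+

Heavy atoms from the SMILES: 16 C, 1 N, 2 O.
Implicit hydrogens by atom environment:
  4 × C (aromatic): 1 H each → 4
  3 × C: 1 H each → 3
  3 × C: no H
  2 × C: 3 H each → 6
  2 × C: 2 H each → 4
  2 × C (aromatic): no H
  2 × O: no H
  1 × N (charge +1): 3 H
  Total hydrogens = 20.
Net charge +1.
Molecular formula: C16H20NO2+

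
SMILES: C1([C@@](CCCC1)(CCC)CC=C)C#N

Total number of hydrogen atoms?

21

Hydrogens are implicit in SMILES; fill each atom to its normal valence:
  8 × C: 2 H each → 16
  2 × C: 1 H each → 2
  2 × C: no H
  1 × C: 3 H
  1 × N: no H
  Total hydrogens = 21.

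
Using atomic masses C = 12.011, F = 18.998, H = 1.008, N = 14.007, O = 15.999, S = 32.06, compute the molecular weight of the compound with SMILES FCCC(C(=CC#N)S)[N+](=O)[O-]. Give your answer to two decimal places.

Molecular formula: C6H7FN2O2S.
M = 6×12.011 + 1×18.998 + 7×1.008 + 2×14.007 + 2×15.999 + 1×32.06 = 190.19 g/mol.

190.19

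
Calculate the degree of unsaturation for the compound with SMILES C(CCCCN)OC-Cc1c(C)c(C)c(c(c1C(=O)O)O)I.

5

Molecular formula from the SMILES: C16H24INO4.
DoU = (2C + 2 + N − H − X)/2 = (2·16 + 2 + 1 − 24 − 1)/2 = 10/2 = 5.
(Structurally: 1 ring(s) + 4 π bond(s) = 5.)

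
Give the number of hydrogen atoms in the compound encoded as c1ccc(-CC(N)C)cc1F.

Hydrogens are implicit in SMILES; fill each atom to its normal valence:
  4 × C (aromatic): 1 H each → 4
  2 × C (aromatic): no H
  1 × C: 3 H
  1 × C: 2 H
  1 × C: 1 H
  1 × F: no H
  1 × N: 2 H
  Total hydrogens = 12.

12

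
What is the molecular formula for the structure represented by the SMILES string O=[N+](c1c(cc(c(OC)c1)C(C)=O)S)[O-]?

Heavy atoms from the SMILES: 9 C, 1 N, 4 O, 1 S.
Implicit hydrogens by atom environment:
  4 × C (aromatic): no H
  3 × O: no H
  2 × C: 3 H each → 6
  2 × C (aromatic): 1 H each → 2
  1 × C: no H
  1 × N (charge +1): no H
  1 × O (charge -1): no H
  1 × S: 1 H
  Total hydrogens = 9.
Molecular formula: C9H9NO4S

C9H9NO4S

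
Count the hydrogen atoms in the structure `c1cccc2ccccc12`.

8

Hydrogens are implicit in SMILES; fill each atom to its normal valence:
  8 × C (aromatic): 1 H each → 8
  2 × C (aromatic): no H
  Total hydrogens = 8.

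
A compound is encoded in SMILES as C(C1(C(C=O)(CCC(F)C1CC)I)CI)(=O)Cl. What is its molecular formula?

Heavy atoms from the SMILES: 11 C, 1 Cl, 1 F, 2 I, 2 O.
Implicit hydrogens by atom environment:
  4 × C: 2 H each → 8
  3 × C: 1 H each → 3
  3 × C: no H
  2 × I: no H
  2 × O: no H
  1 × C: 3 H
  1 × Cl: no H
  1 × F: no H
  Total hydrogens = 14.
Molecular formula: C11H14ClFI2O2

C11H14ClFI2O2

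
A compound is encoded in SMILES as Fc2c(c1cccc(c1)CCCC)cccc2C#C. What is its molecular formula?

Heavy atoms from the SMILES: 18 C, 1 F.
Implicit hydrogens by atom environment:
  7 × C (aromatic): 1 H each → 7
  5 × C (aromatic): no H
  3 × C: 2 H each → 6
  1 × C: 3 H
  1 × C: 1 H
  1 × C: no H
  1 × F: no H
  Total hydrogens = 17.
Molecular formula: C18H17F

C18H17F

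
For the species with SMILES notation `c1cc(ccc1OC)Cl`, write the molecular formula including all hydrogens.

C7H7ClO

Heavy atoms from the SMILES: 7 C, 1 Cl, 1 O.
Implicit hydrogens by atom environment:
  4 × C (aromatic): 1 H each → 4
  2 × C (aromatic): no H
  1 × C: 3 H
  1 × Cl: no H
  1 × O: no H
  Total hydrogens = 7.
Molecular formula: C7H7ClO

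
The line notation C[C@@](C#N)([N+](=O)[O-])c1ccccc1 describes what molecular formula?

C9H8N2O2

Heavy atoms from the SMILES: 9 C, 2 N, 2 O.
Implicit hydrogens by atom environment:
  5 × C (aromatic): 1 H each → 5
  2 × C: no H
  1 × C: 3 H
  1 × C (aromatic): no H
  1 × N (charge +1): no H
  1 × N: no H
  1 × O: no H
  1 × O (charge -1): no H
  Total hydrogens = 8.
Molecular formula: C9H8N2O2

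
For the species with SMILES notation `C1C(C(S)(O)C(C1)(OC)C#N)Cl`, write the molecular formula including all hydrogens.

Heavy atoms from the SMILES: 7 C, 1 Cl, 1 N, 2 O, 1 S.
Implicit hydrogens by atom environment:
  3 × C: no H
  2 × C: 2 H each → 4
  1 × C: 3 H
  1 × C: 1 H
  1 × Cl: no H
  1 × N: no H
  1 × O: 1 H
  1 × O: no H
  1 × S: 1 H
  Total hydrogens = 10.
Molecular formula: C7H10ClNO2S

C7H10ClNO2S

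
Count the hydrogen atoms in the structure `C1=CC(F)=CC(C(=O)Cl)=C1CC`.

8

Hydrogens are implicit in SMILES; fill each atom to its normal valence:
  3 × C (aromatic): 1 H each → 3
  3 × C (aromatic): no H
  1 × C: 3 H
  1 × C: 2 H
  1 × C: no H
  1 × Cl: no H
  1 × F: no H
  1 × O: no H
  Total hydrogens = 8.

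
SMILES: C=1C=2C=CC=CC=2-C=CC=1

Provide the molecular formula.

C10H8

Heavy atoms from the SMILES: 10 C.
Implicit hydrogens by atom environment:
  8 × C (aromatic): 1 H each → 8
  2 × C (aromatic): no H
  Total hydrogens = 8.
Molecular formula: C10H8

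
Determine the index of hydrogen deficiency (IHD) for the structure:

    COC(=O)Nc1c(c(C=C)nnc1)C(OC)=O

Molecular formula from the SMILES: C10H11N3O4.
DoU = (2C + 2 + N − H − X)/2 = (2·10 + 2 + 3 − 11 − 0)/2 = 14/2 = 7.
(Structurally: 1 ring(s) + 6 π bond(s) = 7.)

7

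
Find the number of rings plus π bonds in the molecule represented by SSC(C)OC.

0

Molecular formula from the SMILES: C3H8OS2.
DoU = (2C + 2 + N − H − X)/2 = (2·3 + 2 + 0 − 8 − 0)/2 = 0/2 = 0.
(Structurally: 0 ring(s) + 0 π bond(s) = 0.)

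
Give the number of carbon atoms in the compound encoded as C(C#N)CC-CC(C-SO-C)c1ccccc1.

The symbol for carbon appears 14 times in the SMILES. Lowercase c denotes aromatic carbon and counts toward C.

14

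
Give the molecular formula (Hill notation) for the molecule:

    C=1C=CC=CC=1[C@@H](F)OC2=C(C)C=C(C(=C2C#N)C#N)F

Heavy atoms from the SMILES: 16 C, 2 F, 2 N, 1 O.
Implicit hydrogens by atom environment:
  6 × C (aromatic): 1 H each → 6
  6 × C (aromatic): no H
  2 × C: no H
  2 × F: no H
  2 × N: no H
  1 × C: 3 H
  1 × C: 1 H
  1 × O: no H
  Total hydrogens = 10.
Molecular formula: C16H10F2N2O

C16H10F2N2O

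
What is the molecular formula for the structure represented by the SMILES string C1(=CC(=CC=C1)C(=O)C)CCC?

Heavy atoms from the SMILES: 11 C, 1 O.
Implicit hydrogens by atom environment:
  4 × C (aromatic): 1 H each → 4
  2 × C: 3 H each → 6
  2 × C: 2 H each → 4
  2 × C (aromatic): no H
  1 × C: no H
  1 × O: no H
  Total hydrogens = 14.
Molecular formula: C11H14O

C11H14O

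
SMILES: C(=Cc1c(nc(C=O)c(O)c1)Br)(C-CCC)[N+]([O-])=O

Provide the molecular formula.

Heavy atoms from the SMILES: 1 Br, 12 C, 2 N, 4 O.
Implicit hydrogens by atom environment:
  4 × C (aromatic): no H
  3 × C: 2 H each → 6
  2 × C: 1 H each → 2
  2 × O: no H
  1 × Br: no H
  1 × C: 3 H
  1 × C (aromatic): 1 H
  1 × C: no H
  1 × N (aromatic): no H
  1 × N (charge +1): no H
  1 × O: 1 H
  1 × O (charge -1): no H
  Total hydrogens = 13.
Molecular formula: C12H13BrN2O4

C12H13BrN2O4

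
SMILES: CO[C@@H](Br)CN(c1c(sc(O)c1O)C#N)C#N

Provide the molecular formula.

C9H8BrN3O3S

Heavy atoms from the SMILES: 1 Br, 9 C, 3 N, 3 O, 1 S.
Implicit hydrogens by atom environment:
  4 × C (aromatic): no H
  3 × N: no H
  2 × C: no H
  2 × O: 1 H each → 2
  1 × Br: no H
  1 × C: 3 H
  1 × C: 2 H
  1 × C: 1 H
  1 × O: no H
  1 × S (aromatic): no H
  Total hydrogens = 8.
Molecular formula: C9H8BrN3O3S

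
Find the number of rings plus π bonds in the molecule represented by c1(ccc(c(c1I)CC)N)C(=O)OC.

5

Molecular formula from the SMILES: C10H12INO2.
DoU = (2C + 2 + N − H − X)/2 = (2·10 + 2 + 1 − 12 − 1)/2 = 10/2 = 5.
(Structurally: 1 ring(s) + 4 π bond(s) = 5.)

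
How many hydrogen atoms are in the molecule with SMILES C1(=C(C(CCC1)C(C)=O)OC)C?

Hydrogens are implicit in SMILES; fill each atom to its normal valence:
  3 × C: 3 H each → 9
  3 × C: 2 H each → 6
  3 × C: no H
  2 × O: no H
  1 × C: 1 H
  Total hydrogens = 16.

16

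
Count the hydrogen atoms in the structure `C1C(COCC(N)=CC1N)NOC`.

Hydrogens are implicit in SMILES; fill each atom to its normal valence:
  3 × C: 2 H each → 6
  3 × C: 1 H each → 3
  2 × N: 2 H each → 4
  2 × O: no H
  1 × C: 3 H
  1 × C: no H
  1 × N: 1 H
  Total hydrogens = 17.

17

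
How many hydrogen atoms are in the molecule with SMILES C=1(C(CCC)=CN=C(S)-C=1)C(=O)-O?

Hydrogens are implicit in SMILES; fill each atom to its normal valence:
  3 × C (aromatic): no H
  2 × C: 2 H each → 4
  2 × C (aromatic): 1 H each → 2
  1 × C: 3 H
  1 × C: no H
  1 × N (aromatic): no H
  1 × O: 1 H
  1 × O: no H
  1 × S: 1 H
  Total hydrogens = 11.

11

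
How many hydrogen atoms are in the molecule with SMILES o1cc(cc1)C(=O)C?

Hydrogens are implicit in SMILES; fill each atom to its normal valence:
  3 × C (aromatic): 1 H each → 3
  1 × C: 3 H
  1 × C (aromatic): no H
  1 × C: no H
  1 × O (aromatic): no H
  1 × O: no H
  Total hydrogens = 6.

6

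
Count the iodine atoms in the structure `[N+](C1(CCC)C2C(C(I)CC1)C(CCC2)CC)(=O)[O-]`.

1

The symbol for iodine appears 1 time in the SMILES.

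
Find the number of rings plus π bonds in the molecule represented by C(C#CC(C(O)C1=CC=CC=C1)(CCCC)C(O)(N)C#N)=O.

9

Molecular formula from the SMILES: C17H20N2O3.
DoU = (2C + 2 + N − H − X)/2 = (2·17 + 2 + 2 − 20 − 0)/2 = 18/2 = 9.
(Structurally: 1 ring(s) + 8 π bond(s) = 9.)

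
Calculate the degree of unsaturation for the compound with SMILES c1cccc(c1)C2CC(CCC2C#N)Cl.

7

Molecular formula from the SMILES: C13H14ClN.
DoU = (2C + 2 + N − H − X)/2 = (2·13 + 2 + 1 − 14 − 1)/2 = 14/2 = 7.
(Structurally: 2 ring(s) + 5 π bond(s) = 7.)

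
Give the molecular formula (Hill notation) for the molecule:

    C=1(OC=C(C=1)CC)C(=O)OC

C8H10O3

Heavy atoms from the SMILES: 8 C, 3 O.
Implicit hydrogens by atom environment:
  2 × C: 3 H each → 6
  2 × C (aromatic): 1 H each → 2
  2 × C (aromatic): no H
  2 × O: no H
  1 × C: 2 H
  1 × C: no H
  1 × O (aromatic): no H
  Total hydrogens = 10.
Molecular formula: C8H10O3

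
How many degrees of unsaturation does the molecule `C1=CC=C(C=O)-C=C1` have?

Molecular formula from the SMILES: C7H6O.
DoU = (2C + 2 + N − H − X)/2 = (2·7 + 2 + 0 − 6 − 0)/2 = 10/2 = 5.
(Structurally: 1 ring(s) + 4 π bond(s) = 5.)

5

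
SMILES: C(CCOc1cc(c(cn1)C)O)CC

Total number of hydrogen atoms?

Hydrogens are implicit in SMILES; fill each atom to its normal valence:
  4 × C: 2 H each → 8
  3 × C (aromatic): no H
  2 × C: 3 H each → 6
  2 × C (aromatic): 1 H each → 2
  1 × N (aromatic): no H
  1 × O: 1 H
  1 × O: no H
  Total hydrogens = 17.

17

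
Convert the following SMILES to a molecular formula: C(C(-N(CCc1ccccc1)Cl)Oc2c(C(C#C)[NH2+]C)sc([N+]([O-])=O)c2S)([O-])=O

C18H18ClN3O5S2

Heavy atoms from the SMILES: 18 C, 1 Cl, 3 N, 5 O, 2 S.
Implicit hydrogens by atom environment:
  5 × C (aromatic): 1 H each → 5
  5 × C (aromatic): no H
  3 × C: 1 H each → 3
  3 × O: no H
  2 × C: 2 H each → 4
  2 × C: no H
  2 × O (charge -1): no H
  1 × C: 3 H
  1 × Cl: no H
  1 × N (charge +1): 2 H
  1 × N (charge +1): no H
  1 × N: no H
  1 × S: 1 H
  1 × S (aromatic): no H
  Total hydrogens = 18.
Molecular formula: C18H18ClN3O5S2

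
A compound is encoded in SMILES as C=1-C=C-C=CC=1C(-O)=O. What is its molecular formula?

Heavy atoms from the SMILES: 7 C, 2 O.
Implicit hydrogens by atom environment:
  5 × C (aromatic): 1 H each → 5
  1 × C (aromatic): no H
  1 × C: no H
  1 × O: 1 H
  1 × O: no H
  Total hydrogens = 6.
Molecular formula: C7H6O2

C7H6O2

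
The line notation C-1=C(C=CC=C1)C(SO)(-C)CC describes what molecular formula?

Heavy atoms from the SMILES: 10 C, 1 O, 1 S.
Implicit hydrogens by atom environment:
  5 × C (aromatic): 1 H each → 5
  2 × C: 3 H each → 6
  1 × C: 2 H
  1 × C: no H
  1 × C (aromatic): no H
  1 × O: 1 H
  1 × S: no H
  Total hydrogens = 14.
Molecular formula: C10H14OS

C10H14OS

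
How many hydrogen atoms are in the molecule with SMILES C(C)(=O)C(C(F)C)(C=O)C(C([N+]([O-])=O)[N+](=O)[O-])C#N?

10

Hydrogens are implicit in SMILES; fill each atom to its normal valence:
  4 × C: 1 H each → 4
  4 × O: no H
  3 × C: no H
  2 × C: 3 H each → 6
  2 × N (charge +1): no H
  2 × O (charge -1): no H
  1 × F: no H
  1 × N: no H
  Total hydrogens = 10.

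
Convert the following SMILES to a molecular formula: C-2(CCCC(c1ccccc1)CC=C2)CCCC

Heavy atoms from the SMILES: 18 C.
Implicit hydrogens by atom environment:
  7 × C: 2 H each → 14
  5 × C (aromatic): 1 H each → 5
  4 × C: 1 H each → 4
  1 × C: 3 H
  1 × C (aromatic): no H
  Total hydrogens = 26.
Molecular formula: C18H26

C18H26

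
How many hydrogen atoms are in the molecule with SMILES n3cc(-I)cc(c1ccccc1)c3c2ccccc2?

Hydrogens are implicit in SMILES; fill each atom to its normal valence:
  12 × C (aromatic): 1 H each → 12
  5 × C (aromatic): no H
  1 × I: no H
  1 × N (aromatic): no H
  Total hydrogens = 12.

12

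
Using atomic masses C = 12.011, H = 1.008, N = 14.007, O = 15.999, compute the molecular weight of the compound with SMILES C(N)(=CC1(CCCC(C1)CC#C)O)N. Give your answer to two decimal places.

Molecular formula: C11H18N2O.
M = 11×12.011 + 18×1.008 + 2×14.007 + 1×15.999 = 194.28 g/mol.

194.28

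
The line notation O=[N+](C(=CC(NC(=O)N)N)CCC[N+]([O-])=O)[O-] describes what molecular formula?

Heavy atoms from the SMILES: 7 C, 5 N, 5 O.
Implicit hydrogens by atom environment:
  3 × C: 2 H each → 6
  3 × O: no H
  2 × C: 1 H each → 2
  2 × C: no H
  2 × N: 2 H each → 4
  2 × N (charge +1): no H
  2 × O (charge -1): no H
  1 × N: 1 H
  Total hydrogens = 13.
Molecular formula: C7H13N5O5

C7H13N5O5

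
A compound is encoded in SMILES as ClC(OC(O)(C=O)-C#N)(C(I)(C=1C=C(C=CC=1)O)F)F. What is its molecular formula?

Heavy atoms from the SMILES: 11 C, 1 Cl, 2 F, 1 I, 1 N, 4 O.
Implicit hydrogens by atom environment:
  4 × C (aromatic): 1 H each → 4
  4 × C: no H
  2 × C (aromatic): no H
  2 × F: no H
  2 × O: 1 H each → 2
  2 × O: no H
  1 × C: 1 H
  1 × Cl: no H
  1 × I: no H
  1 × N: no H
  Total hydrogens = 7.
Molecular formula: C11H7ClF2INO4

C11H7ClF2INO4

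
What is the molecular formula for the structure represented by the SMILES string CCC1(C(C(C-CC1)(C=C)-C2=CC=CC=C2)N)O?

Heavy atoms from the SMILES: 16 C, 1 N, 1 O.
Implicit hydrogens by atom environment:
  5 × C: 2 H each → 10
  5 × C (aromatic): 1 H each → 5
  2 × C: 1 H each → 2
  2 × C: no H
  1 × C: 3 H
  1 × C (aromatic): no H
  1 × N: 2 H
  1 × O: 1 H
  Total hydrogens = 23.
Molecular formula: C16H23NO

C16H23NO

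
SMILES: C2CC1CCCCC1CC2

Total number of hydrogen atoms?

18

Hydrogens are implicit in SMILES; fill each atom to its normal valence:
  8 × C: 2 H each → 16
  2 × C: 1 H each → 2
  Total hydrogens = 18.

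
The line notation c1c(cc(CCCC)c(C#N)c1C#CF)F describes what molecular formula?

Heavy atoms from the SMILES: 13 C, 2 F, 1 N.
Implicit hydrogens by atom environment:
  4 × C (aromatic): no H
  3 × C: 2 H each → 6
  3 × C: no H
  2 × C (aromatic): 1 H each → 2
  2 × F: no H
  1 × C: 3 H
  1 × N: no H
  Total hydrogens = 11.
Molecular formula: C13H11F2N

C13H11F2N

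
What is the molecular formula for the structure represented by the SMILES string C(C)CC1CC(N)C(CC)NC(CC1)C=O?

C13H26N2O

Heavy atoms from the SMILES: 13 C, 2 N, 1 O.
Implicit hydrogens by atom environment:
  6 × C: 2 H each → 12
  5 × C: 1 H each → 5
  2 × C: 3 H each → 6
  1 × N: 2 H
  1 × N: 1 H
  1 × O: no H
  Total hydrogens = 26.
Molecular formula: C13H26N2O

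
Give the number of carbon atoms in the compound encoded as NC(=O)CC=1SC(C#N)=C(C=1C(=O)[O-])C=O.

9

The symbol for carbon appears 9 times in the SMILES.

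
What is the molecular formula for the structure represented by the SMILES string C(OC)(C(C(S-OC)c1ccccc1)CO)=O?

Heavy atoms from the SMILES: 12 C, 4 O, 1 S.
Implicit hydrogens by atom environment:
  5 × C (aromatic): 1 H each → 5
  3 × O: no H
  2 × C: 3 H each → 6
  2 × C: 1 H each → 2
  1 × C: 2 H
  1 × C: no H
  1 × C (aromatic): no H
  1 × O: 1 H
  1 × S: no H
  Total hydrogens = 16.
Molecular formula: C12H16O4S

C12H16O4S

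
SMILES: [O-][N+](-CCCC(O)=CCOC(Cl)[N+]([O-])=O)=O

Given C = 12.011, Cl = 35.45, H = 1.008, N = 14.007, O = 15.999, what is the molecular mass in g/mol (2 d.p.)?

254.62

Molecular formula: C7H11ClN2O6.
M = 7×12.011 + 1×35.45 + 11×1.008 + 2×14.007 + 6×15.999 = 254.62 g/mol.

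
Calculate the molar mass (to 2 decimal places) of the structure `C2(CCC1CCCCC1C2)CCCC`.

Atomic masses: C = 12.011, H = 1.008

194.36

Molecular formula: C14H26.
M = 14×12.011 + 26×1.008 = 194.36 g/mol.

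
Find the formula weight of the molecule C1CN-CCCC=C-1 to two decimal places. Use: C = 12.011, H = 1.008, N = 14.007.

111.19

Molecular formula: C7H13N.
M = 7×12.011 + 13×1.008 + 1×14.007 = 111.19 g/mol.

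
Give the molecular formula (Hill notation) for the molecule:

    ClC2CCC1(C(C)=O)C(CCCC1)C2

C12H19ClO

Heavy atoms from the SMILES: 12 C, 1 Cl, 1 O.
Implicit hydrogens by atom environment:
  7 × C: 2 H each → 14
  2 × C: 1 H each → 2
  2 × C: no H
  1 × C: 3 H
  1 × Cl: no H
  1 × O: no H
  Total hydrogens = 19.
Molecular formula: C12H19ClO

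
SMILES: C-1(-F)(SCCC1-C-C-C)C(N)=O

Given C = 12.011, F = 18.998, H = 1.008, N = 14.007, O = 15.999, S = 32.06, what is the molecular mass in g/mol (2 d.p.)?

191.26

Molecular formula: C8H14FNOS.
M = 8×12.011 + 1×18.998 + 14×1.008 + 1×14.007 + 1×15.999 + 1×32.06 = 191.26 g/mol.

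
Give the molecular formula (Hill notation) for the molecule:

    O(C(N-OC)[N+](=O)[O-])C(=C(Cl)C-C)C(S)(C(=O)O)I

Heavy atoms from the SMILES: 8 C, 1 Cl, 1 I, 2 N, 6 O, 1 S.
Implicit hydrogens by atom environment:
  4 × C: no H
  4 × O: no H
  2 × C: 3 H each → 6
  1 × C: 2 H
  1 × C: 1 H
  1 × Cl: no H
  1 × I: no H
  1 × N: 1 H
  1 × N (charge +1): no H
  1 × O: 1 H
  1 × O (charge -1): no H
  1 × S: 1 H
  Total hydrogens = 12.
Molecular formula: C8H12ClIN2O6S

C8H12ClIN2O6S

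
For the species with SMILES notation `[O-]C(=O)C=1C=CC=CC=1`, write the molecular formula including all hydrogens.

C7H5O2-

Heavy atoms from the SMILES: 7 C, 2 O.
Implicit hydrogens by atom environment:
  5 × C (aromatic): 1 H each → 5
  1 × C (aromatic): no H
  1 × C: no H
  1 × O: no H
  1 × O (charge -1): no H
  Total hydrogens = 5.
Net charge -1.
Molecular formula: C7H5O2-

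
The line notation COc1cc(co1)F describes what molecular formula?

C5H5FO2

Heavy atoms from the SMILES: 5 C, 1 F, 2 O.
Implicit hydrogens by atom environment:
  2 × C (aromatic): 1 H each → 2
  2 × C (aromatic): no H
  1 × C: 3 H
  1 × F: no H
  1 × O (aromatic): no H
  1 × O: no H
  Total hydrogens = 5.
Molecular formula: C5H5FO2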